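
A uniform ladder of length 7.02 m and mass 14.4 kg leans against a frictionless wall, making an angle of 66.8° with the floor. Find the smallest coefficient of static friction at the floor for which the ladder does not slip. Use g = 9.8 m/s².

Choose the foot of the ladder as the axis so the floor normal and friction both act there and drop out.
Ladder weight 14.4×9.8 = 141.1 N acts at 3.51 m along the ladder; its horizontal arm is 3.51·cos66.8° = 1.383 m → τ = 195.1 N·m clockwise.
Wall normal N acts horizontally at the top; its moment arm is the height L sinθ = 7.02·sin66.8° = 6.452 m, counterclockwise.
Balancing moments: N × 6.452 = 195.1, giving N = 30.24 N.
ΣFx = 0 ⇒ f = N_wall = 30.24 N. ΣFy = 0 ⇒ N_floor = 141.1 N.
μ_min = f / N_floor = 30.24 / 141.1 = 0.214.

μ_min ≈ 0.214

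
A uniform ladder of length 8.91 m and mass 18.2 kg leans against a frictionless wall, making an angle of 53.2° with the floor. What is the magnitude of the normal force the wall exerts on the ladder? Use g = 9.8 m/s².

Sum moments about the foot of the ladder (the floor normal and friction both act there and drop out).
Ladder weight 18.2×9.8 = 178.4 N acts at 4.455 m along the ladder; its horizontal arm is 4.455·cos53.2° = 2.669 m → τ = 476.1 N·m clockwise.
Wall normal N acts horizontally at the top; its moment arm is the height L sinθ = 8.91·sin53.2° = 7.135 m, counterclockwise.
Balancing moments: N × 7.135 = 476.1, giving N = 66.7 N.

N_wall ≈ 66.7 N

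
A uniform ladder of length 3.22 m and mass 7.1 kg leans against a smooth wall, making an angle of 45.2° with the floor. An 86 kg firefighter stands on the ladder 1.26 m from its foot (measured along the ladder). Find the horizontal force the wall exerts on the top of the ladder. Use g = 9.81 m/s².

N_wall ≈ 362 N

Choose the foot of the ladder as the axis so the floor normal and friction both act there and drop out.
Ladder weight 7.1×9.81 = 69.65 N acts at 1.61 m along the ladder; its horizontal arm is 1.61·cos45.2° = 1.134 m → τ = 78.98 N·m clockwise.
Firefighter: 86×9.81 = 843.7 N at 1.26 m → arm 0.8878 m → τ = 749 N·m clockwise.
Wall normal N acts horizontally at the top; its moment arm is the height L sinθ = 3.22·sin45.2° = 2.285 m, counterclockwise.
Στ = 0 ⇒ N × 2.285 = 828 ⇒ N = 362 N.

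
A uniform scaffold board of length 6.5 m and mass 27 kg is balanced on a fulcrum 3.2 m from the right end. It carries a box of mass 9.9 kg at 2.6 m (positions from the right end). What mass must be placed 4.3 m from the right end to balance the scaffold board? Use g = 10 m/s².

m ≈ 4.17 kg

Choose the fulcrum (at 3.2 m from the right end) as the axis so the support reaction has zero arm there.
Beam weight: 27 × 10 = 270 N down at 3.25 m → arm 0.05 m, τ = 270 × 0.05 = 13.5 N·m counterclockwise.
Box: 9.9 × 10 = 99 N down at 2.6 m → arm 0.6 m, τ = 99 × 0.6 = 59.4 N·m clockwise.
Net moment of known loads = 45.9 N·m clockwise.
An unknown mass m at 4.3 m has arm 1.1 m; its moment is m·g·1.1 counterclockwise.
Στ = 0 ⇒ m × 10 × 1.1 = 45.9 ⇒ m = 45.9 / (10 × 1.1) = 4.17 kg.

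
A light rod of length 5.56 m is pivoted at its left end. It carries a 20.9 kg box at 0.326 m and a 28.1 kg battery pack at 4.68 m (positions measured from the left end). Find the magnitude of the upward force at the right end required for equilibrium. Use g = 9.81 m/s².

F ≈ 244 N

Taking torques about the left end:
Box: 20.9 × 9.81 = 205 N down at 0.326 m → arm 0.326 m, τ = 205 × 0.326 = 66.83 N·m clockwise.
Battery pack: 28.1 × 9.81 = 275.7 N down at 4.68 m → arm 4.68 m, τ = 275.7 × 4.68 = 1290 N·m clockwise.
Net moment of the loads = 1357 N·m clockwise.
The upward force F acts at the right end, arm 5.56 m, giving F × 5.56 counterclockwise.
For rotational equilibrium, F × 5.56 = 1357, so F = 1357 / 5.56 = 244 N.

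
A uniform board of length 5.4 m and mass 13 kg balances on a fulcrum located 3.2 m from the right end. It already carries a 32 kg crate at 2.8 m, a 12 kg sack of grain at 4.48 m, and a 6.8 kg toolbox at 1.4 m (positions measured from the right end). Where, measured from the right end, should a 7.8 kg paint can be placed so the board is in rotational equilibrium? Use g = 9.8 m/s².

Sum moments about the fulcrum (at 3.2 m from the right end) (the support reaction has zero arm there).
Beam weight: 13 × 9.8 = 127.4 N down at 2.7 m → arm 0.5 m, τ = 127.4 × 0.5 = 63.7 N·m clockwise.
Crate: 32 × 9.8 = 313.6 N down at 2.8 m → arm 0.4 m, τ = 313.6 × 0.4 = 125.4 N·m clockwise.
Sack of grain: 12 × 9.8 = 117.6 N down at 4.48 m → arm 1.28 m, τ = 117.6 × 1.28 = 150.5 N·m counterclockwise.
Toolbox: 6.8 × 9.8 = 66.64 N down at 1.4 m → arm 1.8 m, τ = 66.64 × 1.8 = 120 N·m clockwise.
Net moment of existing loads = 158.6 N·m clockwise.
The paint can weighs 7.8 × 9.8 = 76.44 N and must supply an equal counterclockwise moment, so its lever arm about the fulcrum is 158.6 / 76.44 = 2.07 m.
That puts it at 3.2 + 2.07 = 5.27 m from the right end.

x ≈ 5.27 m from the right end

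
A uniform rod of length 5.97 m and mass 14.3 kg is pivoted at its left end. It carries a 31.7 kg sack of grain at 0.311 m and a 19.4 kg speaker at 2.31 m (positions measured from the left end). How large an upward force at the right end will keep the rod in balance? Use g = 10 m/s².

Sum moments about the left end (the unknown pivot reaction has zero arm there).
Beam weight: 14.3 × 10 = 143 N down at 2.985 m → arm 2.985 m, τ = 143 × 2.985 = 426.9 N·m clockwise.
Sack of grain: 31.7 × 10 = 317 N down at 0.311 m → arm 0.311 m, τ = 317 × 0.311 = 98.59 N·m clockwise.
Speaker: 19.4 × 10 = 194 N down at 2.31 m → arm 2.31 m, τ = 194 × 2.31 = 448.1 N·m clockwise.
Net moment of the loads = 973.6 N·m clockwise.
The upward force F acts at the right end, arm 5.97 m, giving F × 5.97 counterclockwise.
Balancing moments: F × 5.97 = 973.6, giving F = 973.6 / 5.97 = 163 N.

F ≈ 163 N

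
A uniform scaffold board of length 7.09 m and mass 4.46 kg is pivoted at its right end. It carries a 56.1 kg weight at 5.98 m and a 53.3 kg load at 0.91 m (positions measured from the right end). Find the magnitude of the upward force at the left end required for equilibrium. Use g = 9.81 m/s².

F ≈ 553 N

Take moments about the right end.
Beam weight: 4.46 × 9.81 = 43.75 N down at 3.545 m → arm 3.545 m, τ = 43.75 × 3.545 = 155.1 N·m counterclockwise.
Weight: 56.1 × 9.81 = 550.3 N down at 5.98 m → arm 5.98 m, τ = 550.3 × 5.98 = 3291 N·m counterclockwise.
Load: 53.3 × 9.81 = 522.9 N down at 0.91 m → arm 0.91 m, τ = 522.9 × 0.91 = 475.8 N·m counterclockwise.
Net moment of the loads = 3922 N·m counterclockwise.
The upward force F acts at the left end, arm 7.09 m, giving F × 7.09 clockwise.
For rotational equilibrium, F × 7.09 = 3922, so F = 3922 / 7.09 = 553 N.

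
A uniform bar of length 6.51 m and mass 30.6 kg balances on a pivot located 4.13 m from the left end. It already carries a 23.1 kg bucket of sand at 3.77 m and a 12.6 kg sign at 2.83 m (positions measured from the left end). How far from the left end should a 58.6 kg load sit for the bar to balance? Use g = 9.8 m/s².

About the pivot (at 4.13 m from the left end):
Beam weight: 30.6 × 9.8 = 299.9 N down at 3.255 m → arm 0.875 m, τ = 299.9 × 0.875 = 262.4 N·m counterclockwise.
Bucket of sand: 23.1 × 9.8 = 226.4 N down at 3.77 m → arm 0.36 m, τ = 226.4 × 0.36 = 81.5 N·m counterclockwise.
Sign: 12.6 × 9.8 = 123.5 N down at 2.83 m → arm 1.3 m, τ = 123.5 × 1.3 = 160.6 N·m counterclockwise.
Net moment of existing loads = 504.5 N·m counterclockwise.
The load weighs 58.6 × 9.8 = 574.3 N and must supply an equal clockwise moment, so its lever arm about the pivot is 504.5 / 574.3 = 0.878 m.
That puts it at 4.13 + 0.878 = 5.01 m from the left end.

x ≈ 5.01 m from the left end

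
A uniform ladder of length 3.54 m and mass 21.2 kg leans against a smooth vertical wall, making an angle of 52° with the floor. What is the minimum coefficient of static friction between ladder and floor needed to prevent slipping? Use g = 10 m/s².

Take moments about the foot of the ladder.
Ladder weight 21.2×10 = 212 N acts at 1.77 m along the ladder; its horizontal arm is 1.77·cos52° = 1.09 m → τ = 231.1 N·m clockwise.
Wall normal N acts horizontally at the top; its moment arm is the height L sinθ = 3.54·sin52° = 2.79 m, counterclockwise.
Setting net torque to zero: N × 2.79 = 231.1 → N = 82.83 N.
ΣFx = 0 ⇒ f = N_wall = 82.83 N. ΣFy = 0 ⇒ N_floor = 212 N.
μ_min = f / N_floor = 82.83 / 212 = 0.391.

μ_min ≈ 0.391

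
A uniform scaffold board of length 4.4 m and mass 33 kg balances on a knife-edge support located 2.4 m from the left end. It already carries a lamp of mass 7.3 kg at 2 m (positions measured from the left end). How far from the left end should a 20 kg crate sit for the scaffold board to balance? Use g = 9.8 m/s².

Taking torques about the knife-edge support (at 2.4 m from the left end):
Beam weight: 33 × 9.8 = 323.4 N down at 2.2 m → arm 0.2 m, τ = 323.4 × 0.2 = 64.68 N·m counterclockwise.
Lamp: 7.3 × 9.8 = 71.54 N down at 2 m → arm 0.4 m, τ = 71.54 × 0.4 = 28.62 N·m counterclockwise.
Net moment of existing loads = 93.3 N·m counterclockwise.
The crate weighs 20 × 9.8 = 196 N and must supply an equal clockwise moment, so its lever arm about the knife-edge support is 93.3 / 196 = 0.476 m.
That puts it at 2.4 + 0.476 = 2.88 m from the left end.

x ≈ 2.88 m from the left end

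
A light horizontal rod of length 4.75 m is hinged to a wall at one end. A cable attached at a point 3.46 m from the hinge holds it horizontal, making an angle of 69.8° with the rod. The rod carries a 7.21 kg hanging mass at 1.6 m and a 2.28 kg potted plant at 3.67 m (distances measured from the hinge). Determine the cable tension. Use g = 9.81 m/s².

Take moments about the hinge.
Hanging mass: 7.21 × 9.81 = 70.73 N down at 1.6 m → arm 1.6 m, τ = 70.73 × 1.6 = 113.2 N·m clockwise.
Potted plant: 2.28 × 9.81 = 22.37 N down at 3.67 m → arm 3.67 m, τ = 22.37 × 3.67 = 82.1 N·m clockwise.
Total clockwise load moment = 195.3 N·m.
The cable tension T acts at 3.46 m; only its component perpendicular to the rod, T sinθ, produces torque. sin 69.8° = 0.9385.
Στ = 0 ⇒ T × 3.46 × 0.9385 = 195.3 ⇒ T = 195.3 / 3.247 = 60.1 N.

T ≈ 60.1 N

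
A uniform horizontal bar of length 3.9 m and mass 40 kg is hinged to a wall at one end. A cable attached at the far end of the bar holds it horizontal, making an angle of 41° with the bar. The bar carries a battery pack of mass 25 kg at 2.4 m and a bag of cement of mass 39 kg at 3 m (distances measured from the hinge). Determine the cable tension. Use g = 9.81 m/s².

T ≈ 978 N

Taking torques about the hinge:
Beam weight: 40 × 9.81 = 392.4 N down at 1.95 m → arm 1.95 m, τ = 392.4 × 1.95 = 765.2 N·m clockwise.
Battery pack: 25 × 9.81 = 245.2 N down at 2.4 m → arm 2.4 m, τ = 245.2 × 2.4 = 588.5 N·m clockwise.
Bag of cement: 39 × 9.81 = 382.6 N down at 3 m → arm 3 m, τ = 382.6 × 3 = 1148 N·m clockwise.
Total clockwise load moment = 2502 N·m.
The cable tension T acts at 3.9 m; only its component perpendicular to the bar, T sinθ, produces torque. sin 41° = 0.6561.
Στ = 0 ⇒ T × 3.9 × 0.6561 = 2502 ⇒ T = 2502 / 2.559 = 978 N.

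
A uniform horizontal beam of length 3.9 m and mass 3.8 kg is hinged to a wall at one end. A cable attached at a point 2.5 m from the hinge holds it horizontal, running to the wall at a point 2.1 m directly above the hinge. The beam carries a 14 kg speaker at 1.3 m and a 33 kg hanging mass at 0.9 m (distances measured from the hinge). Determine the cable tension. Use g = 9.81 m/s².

Take moments about the hinge.
Beam weight: 3.8 × 9.81 = 37.28 N down at 1.95 m → arm 1.95 m, τ = 37.28 × 1.95 = 72.7 N·m clockwise.
Speaker: 14 × 9.81 = 137.3 N down at 1.3 m → arm 1.3 m, τ = 137.3 × 1.3 = 178.5 N·m clockwise.
Hanging mass: 33 × 9.81 = 323.7 N down at 0.9 m → arm 0.9 m, τ = 323.7 × 0.9 = 291.3 N·m clockwise.
Total clockwise load moment = 542.5 N·m.
The cable tension T acts at 2.5 m; only its component perpendicular to the beam, T sinθ, produces torque. sinθ = h/√(h²+d²) = 2.1/√(2.1²+2.5²) = 0.6432.
For rotational equilibrium, T × 2.5 × 0.6432 = 542.5, so T = 542.5 / 1.608 = 337 N.

T ≈ 337 N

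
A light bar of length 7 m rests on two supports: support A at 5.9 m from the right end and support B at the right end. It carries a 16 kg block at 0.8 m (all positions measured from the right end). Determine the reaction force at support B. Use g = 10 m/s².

R_B ≈ 138 N

About support A:
Block: 16 × 10 = 160 N down at 0.8 m → arm 5.1 m, τ = 160 × 5.1 = 816 N·m clockwise.
Net load moment about support A = 816 N·m clockwise.
Reaction R at support B is upward at 0 m, arm 5.9 m → moment R × 5.9 counterclockwise.
Setting net torque to zero: R × 5.9 = 816 → R = 138 N.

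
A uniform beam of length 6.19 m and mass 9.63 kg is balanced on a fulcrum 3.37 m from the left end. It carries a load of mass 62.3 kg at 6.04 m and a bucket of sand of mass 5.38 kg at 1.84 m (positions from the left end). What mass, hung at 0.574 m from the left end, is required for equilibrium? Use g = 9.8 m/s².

Take moments about the fulcrum (at 3.37 m from the left end).
Beam weight: 9.63 × 9.8 = 94.37 N down at 3.095 m → arm 0.275 m, τ = 94.37 × 0.275 = 25.95 N·m counterclockwise.
Load: 62.3 × 9.8 = 610.5 N down at 6.04 m → arm 2.67 m, τ = 610.5 × 2.67 = 1630 N·m clockwise.
Bucket of sand: 5.38 × 9.8 = 52.72 N down at 1.84 m → arm 1.53 m, τ = 52.72 × 1.53 = 80.66 N·m counterclockwise.
Net moment of known loads = 1523 N·m clockwise.
An unknown mass m at 0.574 m has arm 2.796 m; its moment is m·g·2.796 counterclockwise.
Balancing moments: m × 9.8 × 2.796 = 1523, giving m = 1523 / (9.8 × 2.796) = 55.6 kg.

m ≈ 55.6 kg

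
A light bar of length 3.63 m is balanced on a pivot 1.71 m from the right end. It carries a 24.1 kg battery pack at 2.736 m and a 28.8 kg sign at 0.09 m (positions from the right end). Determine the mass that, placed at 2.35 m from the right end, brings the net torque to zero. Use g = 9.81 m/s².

Choose the pivot (at 1.71 m from the right end) as the axis so the support reaction has zero arm there.
Battery pack: 24.1 × 9.81 = 236.4 N down at 2.736 m → arm 1.026 m, τ = 236.4 × 1.026 = 242.5 N·m counterclockwise.
Sign: 28.8 × 9.81 = 282.5 N down at 0.09 m → arm 1.62 m, τ = 282.5 × 1.62 = 457.7 N·m clockwise.
Net moment of known loads = 215.2 N·m clockwise.
An unknown mass m at 2.35 m has arm 0.64 m; its moment is m·g·0.64 counterclockwise.
Setting net torque to zero: m × 9.81 × 0.64 = 215.2 → m = 215.2 / (9.81 × 0.64) = 34.3 kg.

m ≈ 34.3 kg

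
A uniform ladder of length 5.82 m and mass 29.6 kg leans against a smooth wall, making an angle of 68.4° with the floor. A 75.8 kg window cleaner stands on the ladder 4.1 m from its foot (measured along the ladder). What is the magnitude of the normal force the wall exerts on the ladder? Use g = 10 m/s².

N_wall ≈ 270 N

Take moments about the foot of the ladder.
Ladder weight 29.6×10 = 296 N acts at 2.91 m along the ladder; its horizontal arm is 2.91·cos68.4° = 1.071 m → τ = 317 N·m clockwise.
Window cleaner: 75.8×10 = 758 N at 4.1 m → arm 1.509 m → τ = 1144 N·m clockwise.
Wall normal N acts horizontally at the top; its moment arm is the height L sinθ = 5.82·sin68.4° = 5.411 m, counterclockwise.
Balancing moments: N × 5.411 = 1461, giving N = 270 N.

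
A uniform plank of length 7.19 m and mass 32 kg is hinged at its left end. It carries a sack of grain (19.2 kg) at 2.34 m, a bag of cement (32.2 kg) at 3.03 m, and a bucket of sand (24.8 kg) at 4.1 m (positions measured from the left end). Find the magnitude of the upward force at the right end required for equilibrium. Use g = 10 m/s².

Take moments about the left end.
Beam weight: 32 × 10 = 320 N down at 3.595 m → arm 3.595 m, τ = 320 × 3.595 = 1150 N·m clockwise.
Sack of grain: 19.2 × 10 = 192 N down at 2.34 m → arm 2.34 m, τ = 192 × 2.34 = 449.3 N·m clockwise.
Bag of cement: 32.2 × 10 = 322 N down at 3.03 m → arm 3.03 m, τ = 322 × 3.03 = 975.7 N·m clockwise.
Bucket of sand: 24.8 × 10 = 248 N down at 4.1 m → arm 4.1 m, τ = 248 × 4.1 = 1017 N·m clockwise.
Net moment of the loads = 3592 N·m clockwise.
The upward force F acts at the right end, arm 7.19 m, giving F × 7.19 counterclockwise.
Balancing moments: F × 7.19 = 3592, giving F = 3592 / 7.19 = 500 N.

F ≈ 500 N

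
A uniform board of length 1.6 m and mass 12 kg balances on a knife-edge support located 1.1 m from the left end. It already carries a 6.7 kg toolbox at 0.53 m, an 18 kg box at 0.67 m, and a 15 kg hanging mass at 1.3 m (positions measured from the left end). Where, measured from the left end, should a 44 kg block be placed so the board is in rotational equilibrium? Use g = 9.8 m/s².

Take moments about the knife-edge support (at 1.1 m from the left end).
Beam weight: 12 × 9.8 = 117.6 N down at 0.8 m → arm 0.3 m, τ = 117.6 × 0.3 = 35.28 N·m counterclockwise.
Toolbox: 6.7 × 9.8 = 65.66 N down at 0.53 m → arm 0.57 m, τ = 65.66 × 0.57 = 37.43 N·m counterclockwise.
Box: 18 × 9.8 = 176.4 N down at 0.67 m → arm 0.43 m, τ = 176.4 × 0.43 = 75.85 N·m counterclockwise.
Hanging mass: 15 × 9.8 = 147 N down at 1.3 m → arm 0.2 m, τ = 147 × 0.2 = 29.4 N·m clockwise.
Net moment of existing loads = 119.2 N·m counterclockwise.
The block weighs 44 × 9.8 = 431.2 N and must supply an equal clockwise moment, so its lever arm about the knife-edge support is 119.2 / 431.2 = 0.276 m.
That puts it at 1.1 + 0.276 = 1.38 m from the left end.

x ≈ 1.38 m from the left end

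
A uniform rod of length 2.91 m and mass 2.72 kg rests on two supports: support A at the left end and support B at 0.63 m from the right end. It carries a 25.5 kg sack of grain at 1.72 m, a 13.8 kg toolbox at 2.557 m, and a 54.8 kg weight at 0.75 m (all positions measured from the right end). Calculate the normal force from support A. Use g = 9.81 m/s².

Choose support B as the axis so its reaction then has zero moment arm.
Beam weight: 2.72 × 9.81 = 26.68 N down at 1.455 m → arm 0.825 m, τ = 26.68 × 0.825 = 22.01 N·m counterclockwise.
Sack of grain: 25.5 × 9.81 = 250.2 N down at 1.72 m → arm 1.09 m, τ = 250.2 × 1.09 = 272.7 N·m counterclockwise.
Toolbox: 13.8 × 9.81 = 135.4 N down at 2.557 m → arm 1.927 m, τ = 135.4 × 1.927 = 260.9 N·m counterclockwise.
Weight: 54.8 × 9.81 = 537.6 N down at 0.75 m → arm 0.12 m, τ = 537.6 × 0.12 = 64.51 N·m counterclockwise.
Net load moment about support B = 620.1 N·m counterclockwise.
Reaction R at support A is upward at 2.91 m, arm 2.28 m → moment R × 2.28 clockwise.
Setting net torque to zero: R × 2.28 = 620.1 → R = 272 N.

R_A ≈ 272 N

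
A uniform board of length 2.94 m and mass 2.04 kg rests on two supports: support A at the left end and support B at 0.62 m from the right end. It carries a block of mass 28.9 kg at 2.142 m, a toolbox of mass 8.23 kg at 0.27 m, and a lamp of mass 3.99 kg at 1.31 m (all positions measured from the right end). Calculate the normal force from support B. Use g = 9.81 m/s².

Taking torques about support A:
Beam weight: 2.04 × 9.81 = 20.01 N down at 1.47 m → arm 1.47 m, τ = 20.01 × 1.47 = 29.41 N·m clockwise.
Block: 28.9 × 9.81 = 283.5 N down at 2.142 m → arm 0.798 m, τ = 283.5 × 0.798 = 226.2 N·m clockwise.
Toolbox: 8.23 × 9.81 = 80.74 N down at 0.27 m → arm 2.67 m, τ = 80.74 × 2.67 = 215.6 N·m clockwise.
Lamp: 3.99 × 9.81 = 39.14 N down at 1.31 m → arm 1.63 m, τ = 39.14 × 1.63 = 63.8 N·m clockwise.
Net load moment about support A = 535 N·m clockwise.
Reaction R at support B is upward at 0.62 m, arm 2.32 m → moment R × 2.32 counterclockwise.
Setting net torque to zero: R × 2.32 = 535 → R = 231 N.

R_B ≈ 231 N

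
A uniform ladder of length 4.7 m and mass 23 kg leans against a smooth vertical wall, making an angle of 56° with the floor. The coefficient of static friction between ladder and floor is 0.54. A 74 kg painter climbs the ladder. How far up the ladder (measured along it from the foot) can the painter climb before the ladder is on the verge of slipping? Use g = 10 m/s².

d ≈ 4.2 m

About the foot of the ladder:
Ladder weight 23×10 = 230 N acts at 2.35 m along the ladder; its horizontal arm is 2.35·cos56° = 1.314 m → τ = 302.2 N·m clockwise.
Painter weight 74×10 = 740 N at distance d → arm d·cos56° → τ = 740·d·0.5592 clockwise.
Wall normal N at the top has arm L sinθ = 3.896 m counterclockwise, so Στ = 0 gives N·3.896 = 302.2 + 413.8·d.
ΣFy = 0 ⇒ N_floor = 970 N, so the maximum friction is μ_s·N_floor = 0.54×970 = 523.8 N. ΣFx = 0 ⇒ N_wall = f, so at the slipping point N = 523.8 N.
Substituting: 523.8×3.896 = 302.2 + 413.8·d ⇒ d = (2041 − 302.2) / 413.8 = 4.2 m.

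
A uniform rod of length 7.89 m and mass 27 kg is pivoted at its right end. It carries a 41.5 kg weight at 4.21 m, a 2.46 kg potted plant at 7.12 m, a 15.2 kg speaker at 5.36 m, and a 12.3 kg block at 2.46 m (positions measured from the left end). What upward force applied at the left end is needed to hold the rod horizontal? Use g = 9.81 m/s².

About the right end:
Beam weight: 27 × 9.81 = 264.9 N down at 3.945 m → arm 3.945 m, τ = 264.9 × 3.945 = 1045 N·m counterclockwise.
Weight: 41.5 × 9.81 = 407.1 N down at 4.21 m → arm 3.68 m, τ = 407.1 × 3.68 = 1498 N·m counterclockwise.
Potted plant: 2.46 × 9.81 = 24.13 N down at 7.12 m → arm 0.77 m, τ = 24.13 × 0.77 = 18.58 N·m counterclockwise.
Speaker: 15.2 × 9.81 = 149.1 N down at 5.36 m → arm 2.53 m, τ = 149.1 × 2.53 = 377.2 N·m counterclockwise.
Block: 12.3 × 9.81 = 120.7 N down at 2.46 m → arm 5.43 m, τ = 120.7 × 5.43 = 655.4 N·m counterclockwise.
Net moment of the loads = 3594 N·m counterclockwise.
The upward force F acts at the left end, arm 7.89 m, giving F × 7.89 clockwise.
Στ = 0 ⇒ F × 7.89 = 3594 ⇒ F = 3594 / 7.89 = 456 N.

F ≈ 456 N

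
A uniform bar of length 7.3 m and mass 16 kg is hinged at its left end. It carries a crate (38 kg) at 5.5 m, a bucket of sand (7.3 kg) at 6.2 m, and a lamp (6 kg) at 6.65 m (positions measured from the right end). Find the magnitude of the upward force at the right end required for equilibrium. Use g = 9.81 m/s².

F ≈ 186 N

Choose the left end as the axis so the unknown pivot reaction has zero arm there.
Beam weight: 16 × 9.81 = 157 N down at 3.65 m → arm 3.65 m, τ = 157 × 3.65 = 573 N·m clockwise.
Crate: 38 × 9.81 = 372.8 N down at 5.5 m → arm 1.8 m, τ = 372.8 × 1.8 = 671 N·m clockwise.
Bucket of sand: 7.3 × 9.81 = 71.61 N down at 6.2 m → arm 1.1 m, τ = 71.61 × 1.1 = 78.77 N·m clockwise.
Lamp: 6 × 9.81 = 58.86 N down at 6.65 m → arm 0.65 m, τ = 58.86 × 0.65 = 38.26 N·m clockwise.
Net moment of the loads = 1361 N·m clockwise.
The upward force F acts at the right end, arm 7.3 m, giving F × 7.3 counterclockwise.
For rotational equilibrium, F × 7.3 = 1361, so F = 1361 / 7.3 = 186 N.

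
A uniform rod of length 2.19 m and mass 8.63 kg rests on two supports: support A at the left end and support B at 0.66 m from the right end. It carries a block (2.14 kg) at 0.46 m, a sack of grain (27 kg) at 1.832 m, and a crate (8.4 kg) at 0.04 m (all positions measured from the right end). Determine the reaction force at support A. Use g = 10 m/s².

R_A ≈ 195 N

Take moments about support B.
Beam weight: 8.63 × 10 = 86.3 N down at 1.095 m → arm 0.435 m, τ = 86.3 × 0.435 = 37.54 N·m counterclockwise.
Block: 2.14 × 10 = 21.4 N down at 0.46 m → arm 0.2 m, τ = 21.4 × 0.2 = 4.28 N·m clockwise.
Sack of grain: 27 × 10 = 270 N down at 1.832 m → arm 1.172 m, τ = 270 × 1.172 = 316.4 N·m counterclockwise.
Crate: 8.4 × 10 = 84 N down at 0.04 m → arm 0.62 m, τ = 84 × 0.62 = 52.08 N·m clockwise.
Net load moment about support B = 297.6 N·m counterclockwise.
Reaction R at support A is upward at 2.19 m, arm 1.53 m → moment R × 1.53 clockwise.
Balancing moments: R × 1.53 = 297.6, giving R = 195 N.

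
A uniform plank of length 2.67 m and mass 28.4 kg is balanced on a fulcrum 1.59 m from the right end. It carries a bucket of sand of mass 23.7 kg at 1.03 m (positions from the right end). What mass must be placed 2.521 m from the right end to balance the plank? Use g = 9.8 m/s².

Take moments about the fulcrum (at 1.59 m from the right end).
Beam weight: 28.4 × 9.8 = 278.3 N down at 1.335 m → arm 0.255 m, τ = 278.3 × 0.255 = 70.97 N·m clockwise.
Bucket of sand: 23.7 × 9.8 = 232.3 N down at 1.03 m → arm 0.56 m, τ = 232.3 × 0.56 = 130.1 N·m clockwise.
Net moment of known loads = 201.1 N·m clockwise.
An unknown mass m at 2.521 m has arm 0.931 m; its moment is m·g·0.931 counterclockwise.
For rotational equilibrium, m × 9.8 × 0.931 = 201.1, so m = 201.1 / (9.8 × 0.931) = 22 kg.

m ≈ 22 kg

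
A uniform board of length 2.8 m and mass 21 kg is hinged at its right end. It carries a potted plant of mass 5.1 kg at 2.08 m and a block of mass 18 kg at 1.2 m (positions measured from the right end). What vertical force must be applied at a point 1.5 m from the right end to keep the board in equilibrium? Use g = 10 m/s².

Sum moments about the right end (the unknown pivot reaction has zero arm there).
Beam weight: 21 × 10 = 210 N down at 1.4 m → arm 1.4 m, τ = 210 × 1.4 = 294 N·m counterclockwise.
Potted plant: 5.1 × 10 = 51 N down at 2.08 m → arm 2.08 m, τ = 51 × 2.08 = 106.1 N·m counterclockwise.
Block: 18 × 10 = 180 N down at 1.2 m → arm 1.2 m, τ = 180 × 1.2 = 216 N·m counterclockwise.
Net moment of the loads = 616.1 N·m counterclockwise.
The upward force F acts at a point 1.5 m from the right end, arm 1.5 m, giving F × 1.5 clockwise.
Setting net torque to zero: F × 1.5 = 616.1 → F = 616.1 / 1.5 = 411 N.

F ≈ 411 N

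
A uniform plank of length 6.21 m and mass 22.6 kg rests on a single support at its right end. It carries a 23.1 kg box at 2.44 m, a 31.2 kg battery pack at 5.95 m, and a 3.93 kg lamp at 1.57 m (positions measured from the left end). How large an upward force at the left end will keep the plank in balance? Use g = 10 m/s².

F ≈ 296 N

Take moments about the right end.
Beam weight: 22.6 × 10 = 226 N down at 3.105 m → arm 3.105 m, τ = 226 × 3.105 = 701.7 N·m counterclockwise.
Box: 23.1 × 10 = 231 N down at 2.44 m → arm 3.77 m, τ = 231 × 3.77 = 870.9 N·m counterclockwise.
Battery pack: 31.2 × 10 = 312 N down at 5.95 m → arm 0.26 m, τ = 312 × 0.26 = 81.12 N·m counterclockwise.
Lamp: 3.93 × 10 = 39.3 N down at 1.57 m → arm 4.64 m, τ = 39.3 × 4.64 = 182.4 N·m counterclockwise.
Net moment of the loads = 1836 N·m counterclockwise.
The upward force F acts at the left end, arm 6.21 m, giving F × 6.21 clockwise.
Setting net torque to zero: F × 6.21 = 1836 → F = 1836 / 6.21 = 296 N.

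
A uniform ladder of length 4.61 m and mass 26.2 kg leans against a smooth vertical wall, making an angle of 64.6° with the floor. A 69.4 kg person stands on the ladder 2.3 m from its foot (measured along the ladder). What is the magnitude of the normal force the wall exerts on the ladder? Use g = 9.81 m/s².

Choose the foot of the ladder as the axis so the floor normal and friction both act there and drop out.
Ladder weight 26.2×9.81 = 257 N acts at 2.305 m along the ladder; its horizontal arm is 2.305·cos64.6° = 0.9887 m → τ = 254.1 N·m clockwise.
Person: 69.4×9.81 = 680.8 N at 2.3 m → arm 0.9866 m → τ = 671.7 N·m clockwise.
Wall normal N acts horizontally at the top; its moment arm is the height L sinθ = 4.61·sin64.6° = 4.164 m, counterclockwise.
For rotational equilibrium, N × 4.164 = 925.8, so N = 222 N.

N_wall ≈ 222 N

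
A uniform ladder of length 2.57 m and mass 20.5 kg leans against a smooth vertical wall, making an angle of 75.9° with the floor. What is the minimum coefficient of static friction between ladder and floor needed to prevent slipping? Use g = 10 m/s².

Sum moments about the foot of the ladder (the floor normal and friction both act there and drop out).
Ladder weight 20.5×10 = 205 N acts at 1.285 m along the ladder; its horizontal arm is 1.285·cos75.9° = 0.313 m → τ = 64.17 N·m clockwise.
Wall normal N acts horizontally at the top; its moment arm is the height L sinθ = 2.57·sin75.9° = 2.493 m, counterclockwise.
For rotational equilibrium, N × 2.493 = 64.17, so N = 25.74 N.
ΣFx = 0 ⇒ f = N_wall = 25.74 N. ΣFy = 0 ⇒ N_floor = 205 N.
μ_min = f / N_floor = 25.74 / 205 = 0.126.

μ_min ≈ 0.126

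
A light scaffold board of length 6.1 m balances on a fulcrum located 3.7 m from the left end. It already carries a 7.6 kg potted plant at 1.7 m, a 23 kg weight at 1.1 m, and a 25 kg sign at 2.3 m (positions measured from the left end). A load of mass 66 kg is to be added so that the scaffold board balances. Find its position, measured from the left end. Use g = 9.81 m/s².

Take moments about the fulcrum (at 3.7 m from the left end).
Potted plant: 7.6 × 9.81 = 74.56 N down at 1.7 m → arm 2 m, τ = 74.56 × 2 = 149.1 N·m counterclockwise.
Weight: 23 × 9.81 = 225.6 N down at 1.1 m → arm 2.6 m, τ = 225.6 × 2.6 = 586.6 N·m counterclockwise.
Sign: 25 × 9.81 = 245.2 N down at 2.3 m → arm 1.4 m, τ = 245.2 × 1.4 = 343.3 N·m counterclockwise.
Net moment of existing loads = 1079 N·m counterclockwise.
The load weighs 66 × 9.81 = 647.5 N and must supply an equal clockwise moment, so its lever arm about the fulcrum is 1079 / 647.5 = 1.67 m.
That puts it at 3.7 + 1.67 = 5.37 m from the left end.

x ≈ 5.37 m from the left end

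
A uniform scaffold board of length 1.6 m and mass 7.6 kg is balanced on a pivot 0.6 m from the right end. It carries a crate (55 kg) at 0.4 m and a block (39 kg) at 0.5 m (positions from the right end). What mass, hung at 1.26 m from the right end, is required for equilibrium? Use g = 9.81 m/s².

Taking torques about the pivot (at 0.6 m from the right end):
Beam weight: 7.6 × 9.81 = 74.56 N down at 0.8 m → arm 0.2 m, τ = 74.56 × 0.2 = 14.91 N·m counterclockwise.
Crate: 55 × 9.81 = 539.6 N down at 0.4 m → arm 0.2 m, τ = 539.6 × 0.2 = 107.9 N·m clockwise.
Block: 39 × 9.81 = 382.6 N down at 0.5 m → arm 0.1 m, τ = 382.6 × 0.1 = 38.26 N·m clockwise.
Net moment of known loads = 131.2 N·m clockwise.
An unknown mass m at 1.26 m has arm 0.66 m; its moment is m·g·0.66 counterclockwise.
Balancing moments: m × 9.81 × 0.66 = 131.2, giving m = 131.2 / (9.81 × 0.66) = 20.3 kg.

m ≈ 20.3 kg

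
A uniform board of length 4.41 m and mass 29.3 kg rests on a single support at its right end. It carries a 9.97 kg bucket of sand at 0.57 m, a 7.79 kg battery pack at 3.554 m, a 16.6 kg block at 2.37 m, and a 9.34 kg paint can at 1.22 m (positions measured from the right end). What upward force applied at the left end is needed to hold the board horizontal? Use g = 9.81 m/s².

Take moments about the right end.
Beam weight: 29.3 × 9.81 = 287.4 N down at 2.205 m → arm 2.205 m, τ = 287.4 × 2.205 = 633.7 N·m counterclockwise.
Bucket of sand: 9.97 × 9.81 = 97.81 N down at 0.57 m → arm 0.57 m, τ = 97.81 × 0.57 = 55.75 N·m counterclockwise.
Battery pack: 7.79 × 9.81 = 76.42 N down at 3.554 m → arm 3.554 m, τ = 76.42 × 3.554 = 271.6 N·m counterclockwise.
Block: 16.6 × 9.81 = 162.8 N down at 2.37 m → arm 2.37 m, τ = 162.8 × 2.37 = 385.8 N·m counterclockwise.
Paint can: 9.34 × 9.81 = 91.63 N down at 1.22 m → arm 1.22 m, τ = 91.63 × 1.22 = 111.8 N·m counterclockwise.
Net moment of the loads = 1459 N·m counterclockwise.
The upward force F acts at the left end, arm 4.41 m, giving F × 4.41 clockwise.
Balancing moments: F × 4.41 = 1459, giving F = 1459 / 4.41 = 331 N.

F ≈ 331 N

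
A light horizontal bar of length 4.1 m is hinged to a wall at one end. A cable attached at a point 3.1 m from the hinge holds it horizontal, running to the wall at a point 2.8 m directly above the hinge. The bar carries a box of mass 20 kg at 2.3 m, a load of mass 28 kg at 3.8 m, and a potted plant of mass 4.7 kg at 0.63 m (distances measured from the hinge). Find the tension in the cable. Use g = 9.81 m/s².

Choose the hinge as the axis so the unknown hinge reaction has zero arm there.
Box: 20 × 9.81 = 196.2 N down at 2.3 m → arm 2.3 m, τ = 196.2 × 2.3 = 451.3 N·m clockwise.
Load: 28 × 9.81 = 274.7 N down at 3.8 m → arm 3.8 m, τ = 274.7 × 3.8 = 1044 N·m clockwise.
Potted plant: 4.7 × 9.81 = 46.11 N down at 0.63 m → arm 0.63 m, τ = 46.11 × 0.63 = 29.05 N·m clockwise.
Total clockwise load moment = 1524 N·m.
The cable tension T acts at 3.1 m; only its component perpendicular to the bar, T sinθ, produces torque. sinθ = h/√(h²+d²) = 2.8/√(2.8²+3.1²) = 0.6703.
Setting net torque to zero: T × 3.1 × 0.6703 = 1524 → T = 1524 / 2.078 = 733 N.

T ≈ 733 N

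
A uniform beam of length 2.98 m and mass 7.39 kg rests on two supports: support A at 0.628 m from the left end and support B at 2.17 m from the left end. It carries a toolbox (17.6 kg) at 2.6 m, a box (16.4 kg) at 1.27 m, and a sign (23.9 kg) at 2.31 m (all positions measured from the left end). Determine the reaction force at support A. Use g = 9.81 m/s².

Sum moments about support B (its reaction then has zero moment arm).
Beam weight: 7.39 × 9.81 = 72.5 N down at 1.49 m → arm 0.68 m, τ = 72.5 × 0.68 = 49.3 N·m counterclockwise.
Toolbox: 17.6 × 9.81 = 172.7 N down at 2.6 m → arm 0.43 m, τ = 172.7 × 0.43 = 74.26 N·m clockwise.
Box: 16.4 × 9.81 = 160.9 N down at 1.27 m → arm 0.9 m, τ = 160.9 × 0.9 = 144.8 N·m counterclockwise.
Sign: 23.9 × 9.81 = 234.5 N down at 2.31 m → arm 0.14 m, τ = 234.5 × 0.14 = 32.83 N·m clockwise.
Net load moment about support B = 87.01 N·m counterclockwise.
Reaction R at support A is upward at 0.628 m, arm 1.542 m → moment R × 1.542 clockwise.
Στ = 0 ⇒ R × 1.542 = 87.01 ⇒ R = 56.4 N.

R_A ≈ 56.4 N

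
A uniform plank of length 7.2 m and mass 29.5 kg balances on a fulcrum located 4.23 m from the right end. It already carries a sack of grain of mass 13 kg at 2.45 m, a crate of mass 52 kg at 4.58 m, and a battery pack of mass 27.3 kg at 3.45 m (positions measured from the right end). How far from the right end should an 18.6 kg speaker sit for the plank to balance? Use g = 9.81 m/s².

x ≈ 6.64 m from the right end

Choose the fulcrum (at 4.23 m from the right end) as the axis so the support reaction has zero arm there.
Beam weight: 29.5 × 9.81 = 289.4 N down at 3.6 m → arm 0.63 m, τ = 289.4 × 0.63 = 182.3 N·m clockwise.
Sack of grain: 13 × 9.81 = 127.5 N down at 2.45 m → arm 1.78 m, τ = 127.5 × 1.78 = 227 N·m clockwise.
Crate: 52 × 9.81 = 510.1 N down at 4.58 m → arm 0.35 m, τ = 510.1 × 0.35 = 178.5 N·m counterclockwise.
Battery pack: 27.3 × 9.81 = 267.8 N down at 3.45 m → arm 0.78 m, τ = 267.8 × 0.78 = 208.9 N·m clockwise.
Net moment of existing loads = 439.7 N·m clockwise.
The speaker weighs 18.6 × 9.81 = 182.5 N and must supply an equal counterclockwise moment, so its lever arm about the fulcrum is 439.7 / 182.5 = 2.41 m.
That puts it at 4.23 + 2.41 = 6.64 m from the right end.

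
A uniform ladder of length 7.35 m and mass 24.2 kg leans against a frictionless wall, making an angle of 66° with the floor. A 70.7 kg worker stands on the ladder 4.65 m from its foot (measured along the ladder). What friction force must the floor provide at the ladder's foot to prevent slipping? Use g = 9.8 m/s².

Sum moments about the foot of the ladder (the floor normal and friction both act there and drop out).
Ladder weight 24.2×9.8 = 237.2 N acts at 3.675 m along the ladder; its horizontal arm is 3.675·cos66° = 1.495 m → τ = 354.6 N·m clockwise.
Worker: 70.7×9.8 = 692.9 N at 4.65 m → arm 1.891 m → τ = 1310 N·m clockwise.
Wall normal N acts horizontally at the top; its moment arm is the height L sinθ = 7.35·sin66° = 6.715 m, counterclockwise.
Setting net torque to zero: N × 6.715 = 1665 → N = 248 N.
ΣFx = 0: friction at the foot balances the wall's push, so f = N_wall = 248 N.

f ≈ 248 N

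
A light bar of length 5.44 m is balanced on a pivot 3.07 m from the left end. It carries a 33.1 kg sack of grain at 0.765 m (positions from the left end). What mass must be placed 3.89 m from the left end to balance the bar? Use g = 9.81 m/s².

Taking torques about the pivot (at 3.07 m from the left end):
Sack of grain: 33.1 × 9.81 = 324.7 N down at 0.765 m → arm 2.305 m, τ = 324.7 × 2.305 = 748.4 N·m counterclockwise.
Net moment of known loads = 748.4 N·m counterclockwise.
An unknown mass m at 3.89 m has arm 0.82 m; its moment is m·g·0.82 clockwise.
Setting net torque to zero: m × 9.81 × 0.82 = 748.4 → m = 748.4 / (9.81 × 0.82) = 93 kg.

m ≈ 93 kg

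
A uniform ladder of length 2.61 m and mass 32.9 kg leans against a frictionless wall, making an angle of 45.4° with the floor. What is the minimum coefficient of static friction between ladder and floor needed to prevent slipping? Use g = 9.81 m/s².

μ_min ≈ 0.493

About the foot of the ladder:
Ladder weight 32.9×9.81 = 322.7 N acts at 1.305 m along the ladder; its horizontal arm is 1.305·cos45.4° = 0.9163 m → τ = 295.7 N·m clockwise.
Wall normal N acts horizontally at the top; its moment arm is the height L sinθ = 2.61·sin45.4° = 1.858 m, counterclockwise.
Setting net torque to zero: N × 1.858 = 295.7 → N = 159.1 N.
ΣFx = 0 ⇒ f = N_wall = 159.1 N. ΣFy = 0 ⇒ N_floor = 322.7 N.
μ_min = f / N_floor = 159.1 / 322.7 = 0.493.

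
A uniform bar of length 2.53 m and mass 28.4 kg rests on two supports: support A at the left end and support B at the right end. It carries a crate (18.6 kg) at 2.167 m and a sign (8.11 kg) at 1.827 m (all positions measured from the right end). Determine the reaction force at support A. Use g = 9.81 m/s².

About support B:
Beam weight: 28.4 × 9.81 = 278.6 N down at 1.265 m → arm 1.265 m, τ = 278.6 × 1.265 = 352.4 N·m counterclockwise.
Crate: 18.6 × 9.81 = 182.5 N down at 2.167 m → arm 2.167 m, τ = 182.5 × 2.167 = 395.5 N·m counterclockwise.
Sign: 8.11 × 9.81 = 79.56 N down at 1.827 m → arm 1.827 m, τ = 79.56 × 1.827 = 145.4 N·m counterclockwise.
Net load moment about support B = 893.3 N·m counterclockwise.
Reaction R at support A is upward at 2.53 m, arm 2.53 m → moment R × 2.53 clockwise.
Balancing moments: R × 2.53 = 893.3, giving R = 353 N.

R_A ≈ 353 N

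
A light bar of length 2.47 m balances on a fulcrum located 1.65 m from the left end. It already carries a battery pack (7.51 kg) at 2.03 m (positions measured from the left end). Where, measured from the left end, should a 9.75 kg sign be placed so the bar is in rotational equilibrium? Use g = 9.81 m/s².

Sum moments about the fulcrum (at 1.65 m from the left end) (the support reaction has zero arm there).
Battery pack: 7.51 × 9.81 = 73.67 N down at 2.03 m → arm 0.38 m, τ = 73.67 × 0.38 = 27.99 N·m clockwise.
Net moment of existing loads = 27.99 N·m clockwise.
The sign weighs 9.75 × 9.81 = 95.65 N and must supply an equal counterclockwise moment, so its lever arm about the fulcrum is 27.99 / 95.65 = 0.293 m.
That puts it at 1.65 − 0.293 = 1.36 m from the left end.

x ≈ 1.36 m from the left end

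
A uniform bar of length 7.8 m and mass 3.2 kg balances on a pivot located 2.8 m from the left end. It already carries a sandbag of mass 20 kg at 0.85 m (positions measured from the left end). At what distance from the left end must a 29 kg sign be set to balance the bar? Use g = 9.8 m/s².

x ≈ 4.02 m from the left end

About the pivot (at 2.8 m from the left end):
Beam weight: 3.2 × 9.8 = 31.36 N down at 3.9 m → arm 1.1 m, τ = 31.36 × 1.1 = 34.5 N·m clockwise.
Sandbag: 20 × 9.8 = 196 N down at 0.85 m → arm 1.95 m, τ = 196 × 1.95 = 382.2 N·m counterclockwise.
Net moment of existing loads = 347.7 N·m counterclockwise.
The sign weighs 29 × 9.8 = 284.2 N and must supply an equal clockwise moment, so its lever arm about the pivot is 347.7 / 284.2 = 1.22 m.
That puts it at 2.8 + 1.22 = 4.02 m from the left end.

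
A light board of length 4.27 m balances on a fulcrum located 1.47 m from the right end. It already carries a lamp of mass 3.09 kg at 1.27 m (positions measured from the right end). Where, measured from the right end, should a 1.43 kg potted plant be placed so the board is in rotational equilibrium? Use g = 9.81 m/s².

x ≈ 1.9 m from the right end

Take moments about the fulcrum (at 1.47 m from the right end).
Lamp: 3.09 × 9.81 = 30.31 N down at 1.27 m → arm 0.2 m, τ = 30.31 × 0.2 = 6.062 N·m clockwise.
Net moment of existing loads = 6.062 N·m clockwise.
The potted plant weighs 1.43 × 9.81 = 14.03 N and must supply an equal counterclockwise moment, so its lever arm about the fulcrum is 6.062 / 14.03 = 0.432 m.
That puts it at 1.47 + 0.432 = 1.9 m from the right end.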